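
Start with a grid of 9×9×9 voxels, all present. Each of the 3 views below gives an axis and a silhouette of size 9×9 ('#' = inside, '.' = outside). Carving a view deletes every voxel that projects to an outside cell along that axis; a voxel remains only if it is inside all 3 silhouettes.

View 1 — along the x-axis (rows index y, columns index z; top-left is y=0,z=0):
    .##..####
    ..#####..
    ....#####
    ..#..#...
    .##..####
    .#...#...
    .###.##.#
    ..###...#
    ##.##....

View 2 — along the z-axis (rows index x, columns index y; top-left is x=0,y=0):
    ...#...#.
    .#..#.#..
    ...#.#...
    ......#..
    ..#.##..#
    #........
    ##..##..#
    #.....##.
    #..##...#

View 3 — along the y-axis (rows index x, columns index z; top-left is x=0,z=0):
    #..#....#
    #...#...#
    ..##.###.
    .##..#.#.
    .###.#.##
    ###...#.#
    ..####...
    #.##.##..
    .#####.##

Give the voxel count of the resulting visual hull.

full grid |V| = 729
V1 x: intersect with YZ mask (40 set) -- 360 left
V2 z: intersect with XY mask (25 set) -- 113 left
V3 y: intersect with XZ mask (42 set) -- 62 left

|visual hull| = 62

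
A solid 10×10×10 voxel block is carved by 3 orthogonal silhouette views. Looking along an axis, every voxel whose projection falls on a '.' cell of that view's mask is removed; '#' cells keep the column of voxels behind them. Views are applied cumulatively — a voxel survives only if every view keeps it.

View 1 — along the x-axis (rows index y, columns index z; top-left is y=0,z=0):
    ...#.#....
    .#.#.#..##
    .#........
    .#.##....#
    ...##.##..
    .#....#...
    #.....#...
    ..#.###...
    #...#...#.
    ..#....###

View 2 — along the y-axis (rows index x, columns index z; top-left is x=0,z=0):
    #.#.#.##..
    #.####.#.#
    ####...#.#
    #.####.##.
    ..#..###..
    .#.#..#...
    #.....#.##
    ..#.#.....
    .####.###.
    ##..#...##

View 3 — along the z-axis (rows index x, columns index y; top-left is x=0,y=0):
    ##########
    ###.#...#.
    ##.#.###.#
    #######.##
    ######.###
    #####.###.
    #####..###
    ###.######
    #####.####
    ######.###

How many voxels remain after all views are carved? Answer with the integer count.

full grid |V| = 1000
  1. axis=0 (YZ plane), |mask|=31  ⇒  voxels=310
  2. axis=1 (XZ plane), |mask|=50  ⇒  voxels=151
  3. axis=2 (XY plane), |mask|=83  ⇒  voxels=124

remaining voxels: 124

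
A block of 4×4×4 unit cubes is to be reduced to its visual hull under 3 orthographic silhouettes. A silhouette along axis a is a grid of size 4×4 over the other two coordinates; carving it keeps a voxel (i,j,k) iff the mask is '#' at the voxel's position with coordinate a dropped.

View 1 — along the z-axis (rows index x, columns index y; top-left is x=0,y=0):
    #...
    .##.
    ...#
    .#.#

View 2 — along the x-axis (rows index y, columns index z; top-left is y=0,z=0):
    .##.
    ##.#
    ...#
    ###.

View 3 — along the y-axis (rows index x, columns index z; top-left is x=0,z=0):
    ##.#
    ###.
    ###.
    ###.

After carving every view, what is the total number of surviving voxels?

full grid |V| = 64
V1 z: intersect with XY mask (6 set) -- 24 left
V2 x: intersect with YZ mask (9 set) -- 15 left
V3 y: intersect with XZ mask (12 set) -- 11 left

11 voxels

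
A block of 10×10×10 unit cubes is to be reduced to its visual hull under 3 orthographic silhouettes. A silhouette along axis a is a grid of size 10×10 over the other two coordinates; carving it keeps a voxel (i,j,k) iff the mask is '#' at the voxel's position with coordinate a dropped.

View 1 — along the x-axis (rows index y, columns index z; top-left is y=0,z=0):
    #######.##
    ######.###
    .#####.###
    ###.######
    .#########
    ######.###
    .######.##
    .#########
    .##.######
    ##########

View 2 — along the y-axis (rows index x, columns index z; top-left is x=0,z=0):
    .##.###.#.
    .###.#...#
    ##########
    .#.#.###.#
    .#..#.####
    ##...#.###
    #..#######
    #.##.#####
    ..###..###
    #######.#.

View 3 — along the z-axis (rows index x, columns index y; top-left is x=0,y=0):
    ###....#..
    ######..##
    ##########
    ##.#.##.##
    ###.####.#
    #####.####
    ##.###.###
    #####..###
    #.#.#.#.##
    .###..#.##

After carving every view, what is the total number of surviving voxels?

|visual hull| = 459

full grid |V| = 1000
step 1: project along x, AND mask (88/100) → |grid| = 880
step 2: project along y, AND mask (69/100) → |grid| = 616
step 3: project along z, AND mask (74/100) → |grid| = 459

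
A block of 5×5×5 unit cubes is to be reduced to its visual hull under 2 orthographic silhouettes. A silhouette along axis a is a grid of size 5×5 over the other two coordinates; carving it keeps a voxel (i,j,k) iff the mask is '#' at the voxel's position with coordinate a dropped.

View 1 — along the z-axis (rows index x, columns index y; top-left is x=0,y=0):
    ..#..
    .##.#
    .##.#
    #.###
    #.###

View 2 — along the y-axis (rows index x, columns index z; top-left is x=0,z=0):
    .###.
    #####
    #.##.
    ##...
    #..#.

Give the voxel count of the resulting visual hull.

full grid |V| = 125
[1] z-view keeps 15 columns → grid now 75
[2] y-view keeps 15 columns → grid now 43

|visual hull| = 43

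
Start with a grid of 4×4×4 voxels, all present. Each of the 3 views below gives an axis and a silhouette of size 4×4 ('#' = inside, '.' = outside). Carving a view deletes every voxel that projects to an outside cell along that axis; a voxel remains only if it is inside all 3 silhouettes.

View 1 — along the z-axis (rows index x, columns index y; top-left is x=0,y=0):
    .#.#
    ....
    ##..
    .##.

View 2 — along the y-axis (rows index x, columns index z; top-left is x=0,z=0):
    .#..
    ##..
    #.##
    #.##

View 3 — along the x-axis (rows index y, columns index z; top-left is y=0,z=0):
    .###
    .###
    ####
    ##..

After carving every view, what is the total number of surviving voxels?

initial block: 4^3 = 64
V1 z: intersect with XY mask (6 set) -- 24 left
V2 y: intersect with XZ mask (9 set) -- 14 left
V3 x: intersect with YZ mask (12 set) -- 11 left

11 voxels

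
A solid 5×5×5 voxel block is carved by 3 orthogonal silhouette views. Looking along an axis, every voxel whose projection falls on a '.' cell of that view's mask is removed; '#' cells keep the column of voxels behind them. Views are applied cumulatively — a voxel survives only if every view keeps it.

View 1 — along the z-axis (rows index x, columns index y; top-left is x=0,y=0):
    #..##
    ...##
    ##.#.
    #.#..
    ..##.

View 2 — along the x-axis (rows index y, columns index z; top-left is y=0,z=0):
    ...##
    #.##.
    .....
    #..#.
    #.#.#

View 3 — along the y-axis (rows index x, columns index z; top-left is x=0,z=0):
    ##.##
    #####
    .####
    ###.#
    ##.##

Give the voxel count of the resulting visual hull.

19 voxels

start: 5×5×5 = 125 voxels
  1. axis=2 (XY plane), |mask|=12  ⇒  voxels=60
  2. axis=0 (YZ plane), |mask|=10  ⇒  voxels=23
  3. axis=1 (XZ plane), |mask|=21  ⇒  voxels=19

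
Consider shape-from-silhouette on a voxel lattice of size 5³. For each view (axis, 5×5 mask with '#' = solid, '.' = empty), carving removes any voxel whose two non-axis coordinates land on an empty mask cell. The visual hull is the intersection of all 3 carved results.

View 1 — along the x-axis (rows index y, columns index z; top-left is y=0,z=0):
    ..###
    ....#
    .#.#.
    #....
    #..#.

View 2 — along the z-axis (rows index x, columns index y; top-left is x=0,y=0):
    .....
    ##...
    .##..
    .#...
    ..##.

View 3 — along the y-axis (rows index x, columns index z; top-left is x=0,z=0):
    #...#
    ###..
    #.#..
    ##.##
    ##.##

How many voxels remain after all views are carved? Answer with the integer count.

before carving: 125 voxels (5×5×5)
step 1: project along x, AND mask (9/25) → |grid| = 45
step 2: project along z, AND mask (7/25) → |grid| = 11
step 3: project along y, AND mask (15/25) → |grid| = 5

voxel count = 5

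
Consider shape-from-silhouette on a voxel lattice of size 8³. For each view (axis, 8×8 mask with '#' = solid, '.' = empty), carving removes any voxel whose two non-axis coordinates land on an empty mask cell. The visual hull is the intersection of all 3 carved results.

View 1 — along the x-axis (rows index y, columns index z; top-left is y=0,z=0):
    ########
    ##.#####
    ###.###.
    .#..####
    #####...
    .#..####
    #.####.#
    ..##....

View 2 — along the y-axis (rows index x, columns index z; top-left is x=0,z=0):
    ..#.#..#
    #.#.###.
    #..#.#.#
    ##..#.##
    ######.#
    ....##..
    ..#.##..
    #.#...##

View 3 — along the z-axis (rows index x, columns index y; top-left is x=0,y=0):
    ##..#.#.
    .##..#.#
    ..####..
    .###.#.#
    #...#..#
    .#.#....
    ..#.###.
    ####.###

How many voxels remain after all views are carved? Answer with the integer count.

initial block: 8^3 = 512
after view 1 [x-axis, 44 of 64 cells solid] → remaining = 352
after view 2 [y-axis, 33 of 64 cells solid] → remaining = 184
after view 3 [z-axis, 33 of 64 cells solid] → remaining = 94

remaining voxels: 94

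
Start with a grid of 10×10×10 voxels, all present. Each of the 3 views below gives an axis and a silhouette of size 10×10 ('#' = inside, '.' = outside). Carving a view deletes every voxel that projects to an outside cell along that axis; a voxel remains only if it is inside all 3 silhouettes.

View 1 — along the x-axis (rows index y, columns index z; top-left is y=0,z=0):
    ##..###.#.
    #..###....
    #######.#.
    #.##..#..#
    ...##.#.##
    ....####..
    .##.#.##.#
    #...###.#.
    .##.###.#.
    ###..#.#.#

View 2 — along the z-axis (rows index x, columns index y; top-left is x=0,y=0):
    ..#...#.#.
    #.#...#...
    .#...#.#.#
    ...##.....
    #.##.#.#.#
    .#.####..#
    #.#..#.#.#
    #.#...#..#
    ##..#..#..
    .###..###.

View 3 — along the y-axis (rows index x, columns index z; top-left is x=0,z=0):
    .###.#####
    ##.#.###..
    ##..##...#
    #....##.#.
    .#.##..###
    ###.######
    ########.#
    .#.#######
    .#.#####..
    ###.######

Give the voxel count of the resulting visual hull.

voxel count = 177

full grid |V| = 1000
V1 x: intersect with YZ mask (55 set) -- 550 left
V2 z: intersect with XY mask (43 set) -- 242 left
V3 y: intersect with XZ mask (70 set) -- 177 left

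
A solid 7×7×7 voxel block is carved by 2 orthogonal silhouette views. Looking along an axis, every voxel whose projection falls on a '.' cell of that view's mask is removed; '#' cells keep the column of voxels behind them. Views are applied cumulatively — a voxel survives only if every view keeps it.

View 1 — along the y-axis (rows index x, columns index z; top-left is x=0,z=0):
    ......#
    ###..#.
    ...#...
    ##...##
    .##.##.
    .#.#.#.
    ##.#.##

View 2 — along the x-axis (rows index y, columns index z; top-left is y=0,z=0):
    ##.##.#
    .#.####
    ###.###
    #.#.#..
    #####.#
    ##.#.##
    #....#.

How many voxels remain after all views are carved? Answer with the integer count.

remaining voxels: 101

initial block: 7^3 = 343
  1. axis=1 (XZ plane), |mask|=22  ⇒  voxels=154
  2. axis=0 (YZ plane), |mask|=32  ⇒  voxels=101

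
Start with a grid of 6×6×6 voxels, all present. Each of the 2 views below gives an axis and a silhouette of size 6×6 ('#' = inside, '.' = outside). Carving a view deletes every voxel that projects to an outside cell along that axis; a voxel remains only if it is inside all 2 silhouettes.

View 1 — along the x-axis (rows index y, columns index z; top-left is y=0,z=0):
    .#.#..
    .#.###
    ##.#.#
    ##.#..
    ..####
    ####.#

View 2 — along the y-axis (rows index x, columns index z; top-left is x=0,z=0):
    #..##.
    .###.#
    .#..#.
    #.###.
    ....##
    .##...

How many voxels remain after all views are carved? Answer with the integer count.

full grid |V| = 216
step 1: project along x, AND mask (22/36) → |grid| = 132
step 2: project along y, AND mask (17/36) → |grid| = 61

61 voxels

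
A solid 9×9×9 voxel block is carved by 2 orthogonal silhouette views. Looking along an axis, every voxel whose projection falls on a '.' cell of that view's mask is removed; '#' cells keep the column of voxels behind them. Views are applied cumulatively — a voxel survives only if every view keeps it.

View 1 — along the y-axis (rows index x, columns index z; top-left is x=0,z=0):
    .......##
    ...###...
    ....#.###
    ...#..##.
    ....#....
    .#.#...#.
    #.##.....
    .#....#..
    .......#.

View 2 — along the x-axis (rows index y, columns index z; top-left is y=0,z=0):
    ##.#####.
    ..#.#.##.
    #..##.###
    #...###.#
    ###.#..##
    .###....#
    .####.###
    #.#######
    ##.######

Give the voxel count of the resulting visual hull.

|visual hull| = 143

start: 9×9×9 = 729 voxels
[1] y-view keeps 22 columns → grid now 198
[2] x-view keeps 55 columns → grid now 143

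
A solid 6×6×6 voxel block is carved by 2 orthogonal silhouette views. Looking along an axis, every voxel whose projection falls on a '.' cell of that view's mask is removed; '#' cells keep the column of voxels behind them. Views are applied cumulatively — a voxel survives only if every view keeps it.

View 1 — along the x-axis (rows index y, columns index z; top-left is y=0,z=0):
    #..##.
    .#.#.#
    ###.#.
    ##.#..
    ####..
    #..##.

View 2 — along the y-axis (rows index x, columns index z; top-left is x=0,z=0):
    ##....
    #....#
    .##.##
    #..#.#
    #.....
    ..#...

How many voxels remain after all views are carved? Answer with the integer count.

|visual hull| = 43

initial block: 6^3 = 216
[1] x-view keeps 20 columns → grid now 120
[2] y-view keeps 13 columns → grid now 43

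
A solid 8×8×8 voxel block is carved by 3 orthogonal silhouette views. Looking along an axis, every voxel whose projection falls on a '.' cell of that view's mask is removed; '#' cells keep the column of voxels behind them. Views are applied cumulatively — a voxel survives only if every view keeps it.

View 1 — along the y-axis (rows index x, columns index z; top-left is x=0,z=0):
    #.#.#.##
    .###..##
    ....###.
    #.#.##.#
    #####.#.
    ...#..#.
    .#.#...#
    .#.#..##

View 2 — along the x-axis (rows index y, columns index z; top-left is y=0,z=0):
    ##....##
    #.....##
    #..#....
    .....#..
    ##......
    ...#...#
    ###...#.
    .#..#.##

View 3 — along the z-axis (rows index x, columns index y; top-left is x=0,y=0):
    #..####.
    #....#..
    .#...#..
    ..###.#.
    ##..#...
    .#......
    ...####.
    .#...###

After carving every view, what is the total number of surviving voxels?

40 voxels

start: 8×8×8 = 512 voxels
carve view 1 (along y, XZ-mask fill 33/64): 264 voxels remain
carve view 2 (along x, YZ-mask fill 22/64): 95 voxels remain
carve view 3 (along z, XY-mask fill 25/64): 40 voxels remain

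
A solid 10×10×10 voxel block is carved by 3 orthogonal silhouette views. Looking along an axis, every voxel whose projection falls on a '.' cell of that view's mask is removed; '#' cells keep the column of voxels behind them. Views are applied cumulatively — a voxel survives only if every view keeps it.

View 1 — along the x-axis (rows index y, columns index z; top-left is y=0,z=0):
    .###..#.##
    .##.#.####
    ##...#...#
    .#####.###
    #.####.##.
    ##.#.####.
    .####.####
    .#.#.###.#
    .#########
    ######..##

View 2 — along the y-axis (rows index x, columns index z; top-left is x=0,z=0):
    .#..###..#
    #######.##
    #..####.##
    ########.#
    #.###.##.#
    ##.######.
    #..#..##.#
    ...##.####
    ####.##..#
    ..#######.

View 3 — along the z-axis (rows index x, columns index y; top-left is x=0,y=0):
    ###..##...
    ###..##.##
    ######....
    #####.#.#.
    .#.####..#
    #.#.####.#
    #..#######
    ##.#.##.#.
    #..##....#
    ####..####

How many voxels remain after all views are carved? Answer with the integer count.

initial block: 10^3 = 1000
carve view 1 (along x, YZ-mask fill 70/100): 700 voxels remain
carve view 2 (along y, XZ-mask fill 70/100): 483 voxels remain
carve view 3 (along z, XY-mask fill 64/100): 314 voxels remain

voxel count = 314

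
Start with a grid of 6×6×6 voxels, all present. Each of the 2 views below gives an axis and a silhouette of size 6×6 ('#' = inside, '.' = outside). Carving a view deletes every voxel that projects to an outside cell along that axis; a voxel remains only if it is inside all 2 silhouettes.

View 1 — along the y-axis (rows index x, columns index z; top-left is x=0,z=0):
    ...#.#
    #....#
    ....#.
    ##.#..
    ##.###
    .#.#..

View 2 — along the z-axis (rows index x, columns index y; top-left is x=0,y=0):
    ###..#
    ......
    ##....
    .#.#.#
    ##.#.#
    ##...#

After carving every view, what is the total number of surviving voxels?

voxel count = 45

start: 6×6×6 = 216 voxels
carve view 1 (along y, XZ-mask fill 15/36): 90 voxels remain
carve view 2 (along z, XY-mask fill 16/36): 45 voxels remain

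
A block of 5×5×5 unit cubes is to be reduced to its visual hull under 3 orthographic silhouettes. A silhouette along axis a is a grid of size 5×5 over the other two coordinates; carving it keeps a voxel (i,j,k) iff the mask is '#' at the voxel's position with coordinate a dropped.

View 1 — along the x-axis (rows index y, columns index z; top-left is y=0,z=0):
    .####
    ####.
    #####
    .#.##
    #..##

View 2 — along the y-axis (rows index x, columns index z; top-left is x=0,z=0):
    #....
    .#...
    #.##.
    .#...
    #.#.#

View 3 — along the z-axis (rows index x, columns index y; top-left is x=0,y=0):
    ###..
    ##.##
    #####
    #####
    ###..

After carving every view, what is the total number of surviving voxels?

remaining voxels: 27

before carving: 125 voxels (5×5×5)
after view 1 [x-axis, 19 of 25 cells solid] → remaining = 95
after view 2 [y-axis, 9 of 25 cells solid] → remaining = 32
after view 3 [z-axis, 20 of 25 cells solid] → remaining = 27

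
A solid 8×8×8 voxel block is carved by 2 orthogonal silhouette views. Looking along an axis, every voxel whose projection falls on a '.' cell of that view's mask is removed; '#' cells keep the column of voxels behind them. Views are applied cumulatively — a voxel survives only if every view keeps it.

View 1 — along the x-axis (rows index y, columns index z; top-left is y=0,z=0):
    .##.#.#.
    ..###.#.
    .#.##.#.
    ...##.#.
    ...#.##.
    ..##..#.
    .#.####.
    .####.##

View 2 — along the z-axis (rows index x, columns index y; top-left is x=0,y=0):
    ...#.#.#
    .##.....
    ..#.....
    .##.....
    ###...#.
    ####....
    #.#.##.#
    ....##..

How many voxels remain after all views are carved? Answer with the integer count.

voxel count = 90

start: 8×8×8 = 512 voxels
[1] x-view keeps 32 columns → grid now 256
[2] z-view keeps 23 columns → grid now 90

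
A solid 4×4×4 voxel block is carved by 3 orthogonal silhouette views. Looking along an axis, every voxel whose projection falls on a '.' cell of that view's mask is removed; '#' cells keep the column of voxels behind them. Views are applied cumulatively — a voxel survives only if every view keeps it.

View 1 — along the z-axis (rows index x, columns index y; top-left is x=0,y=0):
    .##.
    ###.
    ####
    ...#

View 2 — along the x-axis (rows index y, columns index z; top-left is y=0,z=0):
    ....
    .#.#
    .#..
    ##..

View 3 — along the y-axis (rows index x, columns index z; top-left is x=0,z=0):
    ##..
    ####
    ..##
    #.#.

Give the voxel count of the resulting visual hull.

|visual hull| = 7

initial block: 4^3 = 64
V1 z: intersect with XY mask (10 set) -- 40 left
V2 x: intersect with YZ mask (5 set) -- 13 left
V3 y: intersect with XZ mask (10 set) -- 7 left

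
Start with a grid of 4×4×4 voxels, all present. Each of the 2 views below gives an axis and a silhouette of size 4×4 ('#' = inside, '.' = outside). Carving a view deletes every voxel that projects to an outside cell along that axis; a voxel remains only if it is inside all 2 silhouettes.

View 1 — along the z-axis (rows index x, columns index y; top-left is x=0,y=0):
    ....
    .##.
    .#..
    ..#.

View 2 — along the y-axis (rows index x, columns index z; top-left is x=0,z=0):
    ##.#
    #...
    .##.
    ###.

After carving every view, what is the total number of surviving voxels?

start: 4×4×4 = 64 voxels
carve view 1 (along z, XY-mask fill 4/16): 16 voxels remain
carve view 2 (along y, XZ-mask fill 9/16): 7 voxels remain

7 voxels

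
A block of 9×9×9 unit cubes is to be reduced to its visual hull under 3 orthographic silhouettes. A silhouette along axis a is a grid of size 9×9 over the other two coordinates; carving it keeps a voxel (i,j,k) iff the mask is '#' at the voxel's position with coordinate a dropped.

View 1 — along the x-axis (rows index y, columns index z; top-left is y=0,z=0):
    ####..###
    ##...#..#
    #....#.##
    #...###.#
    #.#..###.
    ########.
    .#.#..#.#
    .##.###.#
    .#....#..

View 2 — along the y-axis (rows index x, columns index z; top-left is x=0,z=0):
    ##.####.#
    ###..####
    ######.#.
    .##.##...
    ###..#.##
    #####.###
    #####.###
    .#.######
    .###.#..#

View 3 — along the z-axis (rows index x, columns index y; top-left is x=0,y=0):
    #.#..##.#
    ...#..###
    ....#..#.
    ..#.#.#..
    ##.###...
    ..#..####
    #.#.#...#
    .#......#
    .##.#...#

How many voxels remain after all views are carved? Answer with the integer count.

initial block: 9^3 = 729
carve view 1 (along x, YZ-mask fill 45/81): 405 voxels remain
carve view 2 (along y, XZ-mask fill 59/81): 297 voxels remain
carve view 3 (along z, XY-mask fill 34/81): 117 voxels remain

|visual hull| = 117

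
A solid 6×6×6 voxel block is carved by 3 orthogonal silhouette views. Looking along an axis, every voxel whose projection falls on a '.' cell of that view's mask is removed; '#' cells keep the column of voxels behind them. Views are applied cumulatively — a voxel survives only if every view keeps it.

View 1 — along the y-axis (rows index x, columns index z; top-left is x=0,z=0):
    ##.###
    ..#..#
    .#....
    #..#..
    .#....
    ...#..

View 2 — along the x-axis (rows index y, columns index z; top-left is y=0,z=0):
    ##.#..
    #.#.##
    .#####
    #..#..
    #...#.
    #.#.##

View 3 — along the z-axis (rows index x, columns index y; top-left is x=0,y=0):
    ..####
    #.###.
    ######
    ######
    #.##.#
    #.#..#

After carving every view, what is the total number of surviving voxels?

start: 6×6×6 = 216 voxels
[1] y-view keeps 12 columns → grid now 72
[2] x-view keeps 20 columns → grid now 38
[3] z-view keeps 27 columns → grid now 27

remaining voxels: 27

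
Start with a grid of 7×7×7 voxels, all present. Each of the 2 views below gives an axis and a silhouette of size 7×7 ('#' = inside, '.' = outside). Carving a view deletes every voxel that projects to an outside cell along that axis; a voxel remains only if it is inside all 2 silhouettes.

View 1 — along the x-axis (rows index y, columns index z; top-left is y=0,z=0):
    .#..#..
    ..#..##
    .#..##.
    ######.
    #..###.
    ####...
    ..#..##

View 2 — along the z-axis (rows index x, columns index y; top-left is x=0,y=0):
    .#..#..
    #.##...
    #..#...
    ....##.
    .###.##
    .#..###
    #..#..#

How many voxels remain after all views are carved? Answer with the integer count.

|visual hull| = 78

initial block: 7^3 = 343
carve view 1 (along x, YZ-mask fill 25/49): 175 voxels remain
carve view 2 (along z, XY-mask fill 21/49): 78 voxels remain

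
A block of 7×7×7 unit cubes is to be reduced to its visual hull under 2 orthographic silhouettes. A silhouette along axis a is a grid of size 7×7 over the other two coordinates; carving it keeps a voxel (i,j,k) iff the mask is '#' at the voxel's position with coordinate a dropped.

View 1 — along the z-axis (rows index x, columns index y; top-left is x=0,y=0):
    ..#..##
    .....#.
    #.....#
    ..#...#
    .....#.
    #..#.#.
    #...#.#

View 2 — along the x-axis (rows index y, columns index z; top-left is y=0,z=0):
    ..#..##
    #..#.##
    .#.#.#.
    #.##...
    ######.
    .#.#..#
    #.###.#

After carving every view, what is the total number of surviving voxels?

voxel count = 56

full grid |V| = 343
after view 1 [z-axis, 15 of 49 cells solid] → remaining = 105
after view 2 [x-axis, 27 of 49 cells solid] → remaining = 56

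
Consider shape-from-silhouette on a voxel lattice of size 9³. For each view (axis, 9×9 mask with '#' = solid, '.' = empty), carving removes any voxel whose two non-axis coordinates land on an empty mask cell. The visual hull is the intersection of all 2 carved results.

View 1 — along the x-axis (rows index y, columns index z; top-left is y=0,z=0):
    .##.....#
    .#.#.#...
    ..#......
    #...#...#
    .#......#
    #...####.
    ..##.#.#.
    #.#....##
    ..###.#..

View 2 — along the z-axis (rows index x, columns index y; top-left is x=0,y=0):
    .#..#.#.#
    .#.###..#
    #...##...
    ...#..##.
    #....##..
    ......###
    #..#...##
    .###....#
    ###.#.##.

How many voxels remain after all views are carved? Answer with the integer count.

full grid |V| = 729
[1] x-view keeps 29 columns → grid now 261
[2] z-view keeps 35 columns → grid now 117

remaining voxels: 117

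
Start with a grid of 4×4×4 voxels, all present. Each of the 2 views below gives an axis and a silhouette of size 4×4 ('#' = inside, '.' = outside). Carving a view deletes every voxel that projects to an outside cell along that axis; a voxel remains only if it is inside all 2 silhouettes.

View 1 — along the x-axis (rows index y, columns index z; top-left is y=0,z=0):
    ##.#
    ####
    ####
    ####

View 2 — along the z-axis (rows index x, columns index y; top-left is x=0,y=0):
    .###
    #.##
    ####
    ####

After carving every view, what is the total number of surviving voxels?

full grid |V| = 64
after view 1 [x-axis, 15 of 16 cells solid] → remaining = 60
after view 2 [z-axis, 14 of 16 cells solid] → remaining = 53

|visual hull| = 53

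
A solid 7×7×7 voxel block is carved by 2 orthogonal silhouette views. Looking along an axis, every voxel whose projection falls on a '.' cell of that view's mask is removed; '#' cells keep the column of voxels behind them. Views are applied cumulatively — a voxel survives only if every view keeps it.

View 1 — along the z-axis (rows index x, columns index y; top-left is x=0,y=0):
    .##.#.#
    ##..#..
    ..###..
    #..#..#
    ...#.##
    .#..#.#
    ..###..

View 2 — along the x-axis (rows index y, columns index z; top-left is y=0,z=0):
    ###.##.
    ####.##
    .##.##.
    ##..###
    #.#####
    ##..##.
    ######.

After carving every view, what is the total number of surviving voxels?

118 voxels

before carving: 343 voxels (7×7×7)
V1 z: intersect with XY mask (22 set) -- 154 left
V2 x: intersect with YZ mask (36 set) -- 118 left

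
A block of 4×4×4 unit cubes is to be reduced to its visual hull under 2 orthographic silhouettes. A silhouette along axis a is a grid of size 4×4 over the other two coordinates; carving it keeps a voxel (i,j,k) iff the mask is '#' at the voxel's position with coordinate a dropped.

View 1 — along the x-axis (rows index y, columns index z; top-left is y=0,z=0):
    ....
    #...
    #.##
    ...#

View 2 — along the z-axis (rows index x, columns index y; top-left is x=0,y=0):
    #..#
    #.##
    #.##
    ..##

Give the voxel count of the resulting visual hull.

before carving: 64 voxels (4×4×4)
step 1: project along x, AND mask (5/16) → |grid| = 20
step 2: project along z, AND mask (10/16) → |grid| = 13

|visual hull| = 13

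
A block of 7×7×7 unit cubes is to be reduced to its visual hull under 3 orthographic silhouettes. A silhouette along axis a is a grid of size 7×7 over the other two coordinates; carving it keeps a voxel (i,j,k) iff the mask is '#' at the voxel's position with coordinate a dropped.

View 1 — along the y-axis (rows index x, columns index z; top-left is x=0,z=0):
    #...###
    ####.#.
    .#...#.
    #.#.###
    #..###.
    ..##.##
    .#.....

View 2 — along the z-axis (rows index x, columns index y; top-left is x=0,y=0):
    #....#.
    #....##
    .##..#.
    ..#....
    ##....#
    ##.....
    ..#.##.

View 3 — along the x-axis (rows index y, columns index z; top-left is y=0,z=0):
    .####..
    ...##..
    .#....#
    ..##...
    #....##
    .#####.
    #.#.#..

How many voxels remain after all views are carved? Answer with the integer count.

start: 7×7×7 = 343 voxels
V1 y: intersect with XZ mask (25 set) -- 175 left
V2 z: intersect with XY mask (17 set) -- 57 left
V3 x: intersect with YZ mask (21 set) -- 27 left

voxel count = 27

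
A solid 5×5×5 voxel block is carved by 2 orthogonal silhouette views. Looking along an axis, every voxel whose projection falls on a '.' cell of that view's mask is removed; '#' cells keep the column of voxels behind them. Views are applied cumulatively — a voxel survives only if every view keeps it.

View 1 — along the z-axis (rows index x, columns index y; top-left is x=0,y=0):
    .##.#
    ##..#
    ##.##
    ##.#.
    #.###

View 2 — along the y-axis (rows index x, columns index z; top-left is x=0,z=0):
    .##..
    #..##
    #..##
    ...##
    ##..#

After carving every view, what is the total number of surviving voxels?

45 voxels

full grid |V| = 125
V1 z: intersect with XY mask (17 set) -- 85 left
V2 y: intersect with XZ mask (13 set) -- 45 left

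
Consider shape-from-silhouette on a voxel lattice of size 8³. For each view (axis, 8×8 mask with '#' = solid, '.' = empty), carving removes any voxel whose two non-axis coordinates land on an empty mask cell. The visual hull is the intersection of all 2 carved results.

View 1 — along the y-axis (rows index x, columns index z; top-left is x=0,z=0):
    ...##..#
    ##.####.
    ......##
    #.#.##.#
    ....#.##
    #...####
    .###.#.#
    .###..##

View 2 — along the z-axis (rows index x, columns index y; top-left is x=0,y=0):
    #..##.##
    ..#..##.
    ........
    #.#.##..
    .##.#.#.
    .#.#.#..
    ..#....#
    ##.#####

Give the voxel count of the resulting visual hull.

start: 8×8×8 = 512 voxels
step 1: project along y, AND mask (34/64) → |grid| = 272
step 2: project along z, AND mask (28/64) → |grid| = 125

remaining voxels: 125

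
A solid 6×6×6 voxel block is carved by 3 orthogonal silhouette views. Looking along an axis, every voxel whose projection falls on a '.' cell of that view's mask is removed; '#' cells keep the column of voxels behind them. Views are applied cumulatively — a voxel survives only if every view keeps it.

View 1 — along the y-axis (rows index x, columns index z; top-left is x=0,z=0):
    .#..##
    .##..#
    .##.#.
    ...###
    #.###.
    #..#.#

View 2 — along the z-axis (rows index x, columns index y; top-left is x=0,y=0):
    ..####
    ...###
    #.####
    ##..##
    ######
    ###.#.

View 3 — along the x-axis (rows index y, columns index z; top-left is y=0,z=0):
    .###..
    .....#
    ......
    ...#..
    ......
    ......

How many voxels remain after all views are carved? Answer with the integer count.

9 voxels

start: 6×6×6 = 216 voxels
after view 1 [y-axis, 19 of 36 cells solid] → remaining = 114
after view 2 [z-axis, 26 of 36 cells solid] → remaining = 84
after view 3 [x-axis, 5 of 36 cells solid] → remaining = 9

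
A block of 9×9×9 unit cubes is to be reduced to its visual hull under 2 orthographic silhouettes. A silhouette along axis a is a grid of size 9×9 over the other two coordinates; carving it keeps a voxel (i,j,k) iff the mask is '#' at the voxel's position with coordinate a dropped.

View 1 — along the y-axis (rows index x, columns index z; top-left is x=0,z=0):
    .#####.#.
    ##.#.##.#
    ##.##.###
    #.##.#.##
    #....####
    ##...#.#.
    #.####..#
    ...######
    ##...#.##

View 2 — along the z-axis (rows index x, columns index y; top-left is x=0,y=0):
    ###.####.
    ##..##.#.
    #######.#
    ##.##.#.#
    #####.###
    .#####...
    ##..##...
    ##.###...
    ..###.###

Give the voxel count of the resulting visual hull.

before carving: 729 voxels (9×9×9)
carve view 1 (along y, XZ-mask fill 51/81): 459 voxels remain
carve view 2 (along z, XY-mask fill 54/81): 308 voxels remain

voxel count = 308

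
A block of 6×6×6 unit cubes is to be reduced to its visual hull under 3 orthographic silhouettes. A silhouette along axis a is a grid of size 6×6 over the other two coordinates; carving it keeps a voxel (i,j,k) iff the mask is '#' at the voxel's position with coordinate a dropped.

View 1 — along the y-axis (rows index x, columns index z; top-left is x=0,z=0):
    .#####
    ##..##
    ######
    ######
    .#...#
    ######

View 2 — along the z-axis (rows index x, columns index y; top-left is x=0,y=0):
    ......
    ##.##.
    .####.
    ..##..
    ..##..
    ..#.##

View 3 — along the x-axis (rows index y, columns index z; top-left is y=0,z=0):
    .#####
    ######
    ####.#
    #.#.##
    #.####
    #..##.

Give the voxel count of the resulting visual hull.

voxel count = 58

start: 6×6×6 = 216 voxels
after view 1 [y-axis, 29 of 36 cells solid] → remaining = 174
after view 2 [z-axis, 15 of 36 cells solid] → remaining = 74
after view 3 [x-axis, 28 of 36 cells solid] → remaining = 58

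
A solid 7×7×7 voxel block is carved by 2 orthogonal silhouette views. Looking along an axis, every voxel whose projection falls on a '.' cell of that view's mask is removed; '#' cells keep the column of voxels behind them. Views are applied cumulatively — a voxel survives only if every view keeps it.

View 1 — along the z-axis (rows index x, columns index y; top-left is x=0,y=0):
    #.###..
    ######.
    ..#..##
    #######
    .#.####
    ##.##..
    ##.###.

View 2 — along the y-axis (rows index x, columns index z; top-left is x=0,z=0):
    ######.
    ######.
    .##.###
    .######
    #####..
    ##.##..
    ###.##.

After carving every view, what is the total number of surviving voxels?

start: 7×7×7 = 343 voxels
step 1: project along z, AND mask (34/49) → |grid| = 238
step 2: project along y, AND mask (37/49) → |grid| = 183

183 voxels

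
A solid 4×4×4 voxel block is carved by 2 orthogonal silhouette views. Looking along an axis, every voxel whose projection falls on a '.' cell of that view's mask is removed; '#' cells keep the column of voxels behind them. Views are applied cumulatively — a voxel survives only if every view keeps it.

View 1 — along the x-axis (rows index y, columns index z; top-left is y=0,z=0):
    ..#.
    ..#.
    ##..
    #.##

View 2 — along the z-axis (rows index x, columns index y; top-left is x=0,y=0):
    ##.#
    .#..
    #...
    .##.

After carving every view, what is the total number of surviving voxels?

remaining voxels: 10

start: 4×4×4 = 64 voxels
step 1: project along x, AND mask (7/16) → |grid| = 28
step 2: project along z, AND mask (7/16) → |grid| = 10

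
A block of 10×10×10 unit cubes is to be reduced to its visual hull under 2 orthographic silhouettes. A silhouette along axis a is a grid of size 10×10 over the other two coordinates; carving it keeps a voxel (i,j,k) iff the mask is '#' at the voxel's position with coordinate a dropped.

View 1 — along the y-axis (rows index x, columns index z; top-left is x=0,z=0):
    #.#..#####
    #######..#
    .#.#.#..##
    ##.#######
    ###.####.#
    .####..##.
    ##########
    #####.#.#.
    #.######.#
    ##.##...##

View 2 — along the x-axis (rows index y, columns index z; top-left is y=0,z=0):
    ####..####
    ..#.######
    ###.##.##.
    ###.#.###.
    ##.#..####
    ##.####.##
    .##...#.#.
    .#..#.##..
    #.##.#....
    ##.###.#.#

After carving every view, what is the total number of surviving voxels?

voxel count = 465

initial block: 10^3 = 1000
  1. axis=1 (XZ plane), |mask|=74  ⇒  voxels=740
  2. axis=0 (YZ plane), |mask|=63  ⇒  voxels=465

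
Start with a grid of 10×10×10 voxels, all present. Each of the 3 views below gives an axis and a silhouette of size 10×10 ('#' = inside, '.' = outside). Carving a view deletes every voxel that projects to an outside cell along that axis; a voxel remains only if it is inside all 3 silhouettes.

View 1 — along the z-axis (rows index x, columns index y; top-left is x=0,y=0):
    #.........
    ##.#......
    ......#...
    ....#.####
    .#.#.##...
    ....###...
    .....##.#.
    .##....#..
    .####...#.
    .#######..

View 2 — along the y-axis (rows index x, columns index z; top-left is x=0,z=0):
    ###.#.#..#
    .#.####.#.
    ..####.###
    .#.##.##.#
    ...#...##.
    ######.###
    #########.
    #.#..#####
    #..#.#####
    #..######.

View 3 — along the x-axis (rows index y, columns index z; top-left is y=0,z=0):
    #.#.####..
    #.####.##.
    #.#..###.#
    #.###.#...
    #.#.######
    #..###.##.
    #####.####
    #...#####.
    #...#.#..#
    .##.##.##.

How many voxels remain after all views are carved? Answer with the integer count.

remaining voxels: 163

initial block: 10^3 = 1000
[1] z-view keeps 35 columns → grid now 350
[2] y-view keeps 67 columns → grid now 232
[3] x-view keeps 63 columns → grid now 163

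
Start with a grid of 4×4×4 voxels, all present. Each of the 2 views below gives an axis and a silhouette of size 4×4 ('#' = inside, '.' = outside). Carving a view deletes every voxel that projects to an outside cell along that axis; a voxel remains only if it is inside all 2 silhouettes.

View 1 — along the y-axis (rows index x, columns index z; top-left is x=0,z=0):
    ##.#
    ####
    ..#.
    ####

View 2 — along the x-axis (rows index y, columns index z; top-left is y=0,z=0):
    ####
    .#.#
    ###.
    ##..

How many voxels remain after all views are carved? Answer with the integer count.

|visual hull| = 33

full grid |V| = 64
step 1: project along y, AND mask (12/16) → |grid| = 48
step 2: project along x, AND mask (11/16) → |grid| = 33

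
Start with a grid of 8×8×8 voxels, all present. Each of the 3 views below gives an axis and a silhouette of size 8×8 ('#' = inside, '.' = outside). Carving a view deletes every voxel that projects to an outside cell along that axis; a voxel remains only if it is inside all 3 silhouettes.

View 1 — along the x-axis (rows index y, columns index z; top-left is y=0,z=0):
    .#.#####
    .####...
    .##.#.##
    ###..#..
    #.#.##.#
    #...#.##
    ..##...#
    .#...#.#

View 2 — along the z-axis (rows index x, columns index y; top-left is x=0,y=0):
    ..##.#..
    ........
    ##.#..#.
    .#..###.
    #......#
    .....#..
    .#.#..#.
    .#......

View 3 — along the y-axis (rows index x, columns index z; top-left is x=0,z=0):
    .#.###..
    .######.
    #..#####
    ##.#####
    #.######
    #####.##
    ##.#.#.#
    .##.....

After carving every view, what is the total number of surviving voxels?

full grid |V| = 512
step 1: project along x, AND mask (34/64) → |grid| = 272
step 2: project along z, AND mask (18/64) → |grid| = 74
step 3: project along y, AND mask (44/64) → |grid| = 49

voxel count = 49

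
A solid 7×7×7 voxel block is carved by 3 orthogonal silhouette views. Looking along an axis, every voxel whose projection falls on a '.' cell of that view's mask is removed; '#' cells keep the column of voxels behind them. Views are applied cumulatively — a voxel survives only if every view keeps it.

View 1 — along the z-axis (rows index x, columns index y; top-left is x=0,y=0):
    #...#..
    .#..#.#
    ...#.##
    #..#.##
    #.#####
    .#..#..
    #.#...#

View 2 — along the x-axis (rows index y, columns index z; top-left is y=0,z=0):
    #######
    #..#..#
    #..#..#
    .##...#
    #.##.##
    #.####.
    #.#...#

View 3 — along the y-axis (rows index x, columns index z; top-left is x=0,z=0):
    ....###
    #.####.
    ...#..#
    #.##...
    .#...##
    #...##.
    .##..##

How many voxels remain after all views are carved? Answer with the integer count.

initial block: 7^3 = 343
  1. axis=2 (XY plane), |mask|=23  ⇒  voxels=161
  2. axis=0 (YZ plane), |mask|=29  ⇒  voxels=99
  3. axis=1 (XZ plane), |mask|=23  ⇒  voxels=45

|visual hull| = 45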